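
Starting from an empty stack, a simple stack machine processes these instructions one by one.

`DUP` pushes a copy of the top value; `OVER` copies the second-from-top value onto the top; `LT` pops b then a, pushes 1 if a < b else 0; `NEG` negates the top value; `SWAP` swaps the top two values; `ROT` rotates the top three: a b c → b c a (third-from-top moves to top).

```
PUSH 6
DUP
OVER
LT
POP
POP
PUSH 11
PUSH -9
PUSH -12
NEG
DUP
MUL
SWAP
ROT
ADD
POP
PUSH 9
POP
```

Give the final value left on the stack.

144

PUSH 6   -> [6]
DUP      -> [6, 6]
OVER     -> [6, 6, 6]
LT       -> [6, 0]
POP      -> [6]
POP      -> []
PUSH 11  -> [11]
PUSH -9  -> [11, -9]
PUSH -12 -> [11, -9, -12]
NEG      -> [11, -9, 12]
DUP      -> [11, -9, 12, 12]
MUL      -> [11, -9, 144]
SWAP     -> [11, 144, -9]
ROT      -> [144, -9, 11]
ADD      -> [144, 2]
POP      -> [144]
PUSH 9   -> [144, 9]
POP      -> [144]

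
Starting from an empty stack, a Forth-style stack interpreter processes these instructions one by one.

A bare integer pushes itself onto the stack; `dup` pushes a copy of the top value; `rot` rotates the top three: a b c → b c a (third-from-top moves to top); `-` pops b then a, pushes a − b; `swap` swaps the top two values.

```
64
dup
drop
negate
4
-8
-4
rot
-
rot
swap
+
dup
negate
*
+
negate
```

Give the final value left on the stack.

5192

64      [64]
dup     [64, 64]
drop    [64]
negate  [-64]
4       [-64, 4]
-8      [-64, 4, -8]
-4      [-64, 4, -8, -4]
rot     [-64, -8, -4, 4]
-       [-64, -8, -8]
rot     [-8, -8, -64]
swap    [-8, -64, -8]
+       [-8, -72]
dup     [-8, -72, -72]
negate  [-8, -72, 72]
*       [-8, -5184]
+       [-5192]
negate  [5192]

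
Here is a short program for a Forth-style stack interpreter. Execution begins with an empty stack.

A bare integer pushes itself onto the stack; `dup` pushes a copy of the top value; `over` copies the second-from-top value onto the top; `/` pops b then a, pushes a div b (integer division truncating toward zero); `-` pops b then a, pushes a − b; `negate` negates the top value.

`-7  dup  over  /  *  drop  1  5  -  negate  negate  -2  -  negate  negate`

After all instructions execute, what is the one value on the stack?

-7     -> -7
dup    -> -7 -7
over   -> -7 -7 -7
/      -> -7 1
*      -> -7
drop   -> (empty)
1      -> 1
5      -> 1 5
-      -> -4
negate -> 4
negate -> -4
-2     -> -4 -2
-      -> -2
negate -> 2
negate -> -2

-2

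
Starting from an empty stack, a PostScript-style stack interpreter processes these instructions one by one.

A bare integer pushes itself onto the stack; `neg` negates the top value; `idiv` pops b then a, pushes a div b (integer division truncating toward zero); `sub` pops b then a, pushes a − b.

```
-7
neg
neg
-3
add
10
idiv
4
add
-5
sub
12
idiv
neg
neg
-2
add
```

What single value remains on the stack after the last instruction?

-2

-7   : -7
neg  : 7
neg  : -7
-3   : -7 -3
add  : -10
10   : -10 10
idiv : -1
4    : -1 4
add  : 3
-5   : 3 -5
sub  : 8
12   : 8 12
idiv : 0
neg  : 0
neg  : 0
-2   : 0 -2
add  : -2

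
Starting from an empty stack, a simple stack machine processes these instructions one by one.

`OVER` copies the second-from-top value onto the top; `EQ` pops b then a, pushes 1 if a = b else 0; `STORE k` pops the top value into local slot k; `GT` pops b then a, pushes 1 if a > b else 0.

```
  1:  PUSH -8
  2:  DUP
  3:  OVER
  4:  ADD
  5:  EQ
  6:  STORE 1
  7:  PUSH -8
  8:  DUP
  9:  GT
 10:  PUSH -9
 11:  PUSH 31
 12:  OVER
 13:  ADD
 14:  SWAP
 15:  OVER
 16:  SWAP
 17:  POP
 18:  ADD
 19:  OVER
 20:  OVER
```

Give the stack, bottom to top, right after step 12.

PUSH -8 -> [-8]
DUP     -> [-8, -8]
OVER    -> [-8, -8, -8]
ADD     -> [-8, -16]
EQ      -> [0]
STORE 1 -> []
PUSH -8 -> [-8]
DUP     -> [-8, -8]
GT      -> [0]
PUSH -9 -> [0, -9]
PUSH 31 -> [0, -9, 31]
OVER    -> [0, -9, 31, -9]

[0, -9, 31, -9]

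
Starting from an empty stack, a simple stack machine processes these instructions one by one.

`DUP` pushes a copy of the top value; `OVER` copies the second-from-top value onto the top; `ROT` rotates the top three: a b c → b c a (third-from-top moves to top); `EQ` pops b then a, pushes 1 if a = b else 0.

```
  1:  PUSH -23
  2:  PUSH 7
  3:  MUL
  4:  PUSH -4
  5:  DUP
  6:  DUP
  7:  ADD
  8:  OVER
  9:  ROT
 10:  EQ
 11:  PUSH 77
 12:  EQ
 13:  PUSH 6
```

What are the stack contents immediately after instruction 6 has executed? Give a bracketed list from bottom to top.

[-161, -4, -4, -4]

PUSH -23 : -23
PUSH 7   : -23 7
MUL      : -161
PUSH -4  : -161 -4
DUP      : -161 -4 -4
DUP      : -161 -4 -4 -4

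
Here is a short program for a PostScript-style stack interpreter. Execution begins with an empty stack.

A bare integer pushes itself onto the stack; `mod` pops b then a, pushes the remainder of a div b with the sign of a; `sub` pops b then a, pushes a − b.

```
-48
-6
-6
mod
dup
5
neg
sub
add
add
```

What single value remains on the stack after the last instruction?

-43

-48 : -48
-6  : -48 -6
-6  : -48 -6 -6
mod : -48 0
dup : -48 0 0
5   : -48 0 0 5
neg : -48 0 0 -5
sub : -48 0 5
add : -48 5
add : -43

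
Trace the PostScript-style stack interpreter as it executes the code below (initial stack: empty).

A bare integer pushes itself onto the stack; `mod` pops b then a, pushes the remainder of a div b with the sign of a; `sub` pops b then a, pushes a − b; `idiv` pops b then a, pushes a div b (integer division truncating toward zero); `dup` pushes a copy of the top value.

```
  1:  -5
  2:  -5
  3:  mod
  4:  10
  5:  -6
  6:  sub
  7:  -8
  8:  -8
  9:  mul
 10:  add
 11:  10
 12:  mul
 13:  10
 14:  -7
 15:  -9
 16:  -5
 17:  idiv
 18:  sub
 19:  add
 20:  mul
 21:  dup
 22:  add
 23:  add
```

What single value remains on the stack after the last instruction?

-5   → [-5]
-5   → [-5, -5]
mod  → [0]
10   → [0, 10]
-6   → [0, 10, -6]
sub  → [0, 16]
-8   → [0, 16, -8]
-8   → [0, 16, -8, -8]
mul  → [0, 16, 64]
add  → [0, 80]
10   → [0, 80, 10]
mul  → [0, 800]
10   → [0, 800, 10]
-7   → [0, 800, 10, -7]
-9   → [0, 800, 10, -7, -9]
-5   → [0, 800, 10, -7, -9, -5]
idiv → [0, 800, 10, -7, 1]
sub  → [0, 800, 10, -8]
add  → [0, 800, 2]
mul  → [0, 1600]
dup  → [0, 1600, 1600]
add  → [0, 3200]
add  → [3200]

3200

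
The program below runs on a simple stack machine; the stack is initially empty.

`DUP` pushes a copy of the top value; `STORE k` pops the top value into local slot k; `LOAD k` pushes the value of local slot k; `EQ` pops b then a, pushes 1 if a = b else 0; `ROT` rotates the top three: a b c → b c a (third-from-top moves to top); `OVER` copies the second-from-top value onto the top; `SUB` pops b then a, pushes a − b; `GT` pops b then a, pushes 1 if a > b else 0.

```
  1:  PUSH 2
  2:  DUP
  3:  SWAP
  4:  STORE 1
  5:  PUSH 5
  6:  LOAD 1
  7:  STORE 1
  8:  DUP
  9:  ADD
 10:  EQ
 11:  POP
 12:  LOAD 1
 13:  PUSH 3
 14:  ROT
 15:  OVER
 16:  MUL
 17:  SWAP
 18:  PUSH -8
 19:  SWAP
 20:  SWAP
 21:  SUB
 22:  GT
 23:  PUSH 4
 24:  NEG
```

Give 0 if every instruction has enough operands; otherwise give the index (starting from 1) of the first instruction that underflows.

14

PUSH 2   2
DUP      2 2
SWAP     2 2
STORE 1  2
PUSH 5   2 5
LOAD 1   2 5 2
STORE 1  2 5
DUP      2 5 5
ADD      2 10
EQ       0
POP      (empty)
LOAD 1   2
PUSH 3   2 3
ROT  — needs 3 operands, stack has 2 → underflow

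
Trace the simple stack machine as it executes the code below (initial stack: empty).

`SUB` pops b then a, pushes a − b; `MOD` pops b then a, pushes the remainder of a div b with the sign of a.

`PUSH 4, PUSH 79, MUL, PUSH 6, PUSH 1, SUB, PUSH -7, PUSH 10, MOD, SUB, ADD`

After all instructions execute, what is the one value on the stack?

328

PUSH 4   4
PUSH 79  4 79
MUL      316
PUSH 6   316 6
PUSH 1   316 6 1
SUB      316 5
PUSH -7  316 5 -7
PUSH 10  316 5 -7 10
MOD      316 5 -7
SUB      316 12
ADD      328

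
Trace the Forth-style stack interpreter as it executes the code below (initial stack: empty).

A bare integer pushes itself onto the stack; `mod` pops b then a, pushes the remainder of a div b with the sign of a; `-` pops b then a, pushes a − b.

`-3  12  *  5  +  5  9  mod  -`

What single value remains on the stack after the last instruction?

-36

-3  → -3
12  → -3 12
*   → -36
5   → -36 5
+   → -31
5   → -31 5
9   → -31 5 9
mod → -31 5
-   → -36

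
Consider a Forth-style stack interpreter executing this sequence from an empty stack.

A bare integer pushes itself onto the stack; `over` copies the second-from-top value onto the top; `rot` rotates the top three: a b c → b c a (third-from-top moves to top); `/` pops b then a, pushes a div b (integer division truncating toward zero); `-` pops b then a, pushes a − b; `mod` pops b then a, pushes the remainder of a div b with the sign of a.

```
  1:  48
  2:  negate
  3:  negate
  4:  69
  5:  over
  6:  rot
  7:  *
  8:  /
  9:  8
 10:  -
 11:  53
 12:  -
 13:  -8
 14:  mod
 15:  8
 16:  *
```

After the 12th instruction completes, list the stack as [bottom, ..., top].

[-61]

48     → 48
negate → -48
negate → 48
69     → 48 69
over   → 48 69 48
rot    → 69 48 48
*      → 69 2304
/      → 0
8      → 0 8
-      → -8
53     → -8 53
-      → -61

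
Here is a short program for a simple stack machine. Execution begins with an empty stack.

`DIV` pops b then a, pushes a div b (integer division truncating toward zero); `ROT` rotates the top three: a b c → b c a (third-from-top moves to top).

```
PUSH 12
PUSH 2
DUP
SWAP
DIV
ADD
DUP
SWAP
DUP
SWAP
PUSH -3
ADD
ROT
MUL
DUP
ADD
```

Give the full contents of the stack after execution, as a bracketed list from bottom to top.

[13, 260]

PUSH 12 -> [12]
PUSH 2  -> [12, 2]
DUP     -> [12, 2, 2]
SWAP    -> [12, 2, 2]
DIV     -> [12, 1]
ADD     -> [13]
DUP     -> [13, 13]
SWAP    -> [13, 13]
DUP     -> [13, 13, 13]
SWAP    -> [13, 13, 13]
PUSH -3 -> [13, 13, 13, -3]
ADD     -> [13, 13, 10]
ROT     -> [13, 10, 13]
MUL     -> [13, 130]
DUP     -> [13, 130, 130]
ADD     -> [13, 260]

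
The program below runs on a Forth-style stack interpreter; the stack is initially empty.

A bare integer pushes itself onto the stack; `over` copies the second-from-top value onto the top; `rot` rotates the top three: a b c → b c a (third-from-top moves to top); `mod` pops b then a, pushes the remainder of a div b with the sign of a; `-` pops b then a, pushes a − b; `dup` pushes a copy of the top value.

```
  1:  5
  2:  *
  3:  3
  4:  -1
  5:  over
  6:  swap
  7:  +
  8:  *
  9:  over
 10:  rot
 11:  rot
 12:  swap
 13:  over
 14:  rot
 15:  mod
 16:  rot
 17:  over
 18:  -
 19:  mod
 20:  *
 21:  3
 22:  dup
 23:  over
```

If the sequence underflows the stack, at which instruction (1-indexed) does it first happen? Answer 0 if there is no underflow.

5  5
*  — needs 2 operands, stack has 1 → underflow

2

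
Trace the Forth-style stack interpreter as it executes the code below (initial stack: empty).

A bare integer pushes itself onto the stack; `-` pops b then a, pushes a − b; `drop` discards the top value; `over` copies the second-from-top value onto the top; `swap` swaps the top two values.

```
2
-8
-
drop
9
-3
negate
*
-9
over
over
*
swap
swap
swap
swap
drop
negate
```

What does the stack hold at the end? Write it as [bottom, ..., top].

[27, 9]

2       2
-8      2 -8
-       10
drop    (empty)
9       9
-3      9 -3
negate  9 3
*       27
-9      27 -9
over    27 -9 27
over    27 -9 27 -9
*       27 -9 -243
swap    27 -243 -9
swap    27 -9 -243
swap    27 -243 -9
swap    27 -9 -243
drop    27 -9
negate  27 9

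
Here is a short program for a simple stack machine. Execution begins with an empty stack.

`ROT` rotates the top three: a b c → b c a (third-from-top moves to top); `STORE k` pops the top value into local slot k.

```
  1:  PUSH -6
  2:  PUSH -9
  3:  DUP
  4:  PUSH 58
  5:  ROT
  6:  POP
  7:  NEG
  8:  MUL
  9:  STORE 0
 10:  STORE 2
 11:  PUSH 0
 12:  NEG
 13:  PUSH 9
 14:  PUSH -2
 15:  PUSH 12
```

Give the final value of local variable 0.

PUSH -6  -6
PUSH -9  -6 -9
DUP      -6 -9 -9
PUSH 58  -6 -9 -9 58
ROT      -6 -9 58 -9
POP      -6 -9 58
NEG      -6 -9 -58
MUL      -6 522
STORE 0  -6
STORE 2  (empty)
PUSH 0   0
NEG      0
PUSH 9   0 9
PUSH -2  0 9 -2
PUSH 12  0 9 -2 12

522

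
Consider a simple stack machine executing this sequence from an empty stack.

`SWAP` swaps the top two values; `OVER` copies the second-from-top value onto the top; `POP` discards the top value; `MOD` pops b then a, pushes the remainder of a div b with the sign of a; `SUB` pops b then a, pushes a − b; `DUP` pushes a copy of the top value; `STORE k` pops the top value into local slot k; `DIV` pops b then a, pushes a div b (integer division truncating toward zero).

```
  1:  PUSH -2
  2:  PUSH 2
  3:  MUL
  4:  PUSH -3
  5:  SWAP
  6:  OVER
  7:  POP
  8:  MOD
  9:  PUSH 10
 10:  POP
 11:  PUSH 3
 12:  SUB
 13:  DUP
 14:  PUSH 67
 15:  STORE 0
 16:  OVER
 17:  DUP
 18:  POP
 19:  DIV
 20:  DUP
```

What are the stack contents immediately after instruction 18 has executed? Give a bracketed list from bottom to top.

[-6, -6, -6]

PUSH -2  -2
PUSH 2   -2 2
MUL      -4
PUSH -3  -4 -3
SWAP     -3 -4
OVER     -3 -4 -3
POP      -3 -4
MOD      -3
PUSH 10  -3 10
POP      -3
PUSH 3   -3 3
SUB      -6
DUP      -6 -6
PUSH 67  -6 -6 67
STORE 0  -6 -6
OVER     -6 -6 -6
DUP      -6 -6 -6 -6
POP      -6 -6 -6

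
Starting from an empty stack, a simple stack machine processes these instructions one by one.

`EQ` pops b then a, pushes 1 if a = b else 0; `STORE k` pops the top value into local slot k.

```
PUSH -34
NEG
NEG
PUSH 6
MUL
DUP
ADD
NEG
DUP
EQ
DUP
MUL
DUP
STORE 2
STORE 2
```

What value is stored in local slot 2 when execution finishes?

PUSH -34  [-34]
NEG       [34]
NEG       [-34]
PUSH 6    [-34, 6]
MUL       [-204]
DUP       [-204, -204]
ADD       [-408]
NEG       [408]
DUP       [408, 408]
EQ        [1]
DUP       [1, 1]
MUL       [1]
DUP       [1, 1]
STORE 2   [1]
STORE 2   []

1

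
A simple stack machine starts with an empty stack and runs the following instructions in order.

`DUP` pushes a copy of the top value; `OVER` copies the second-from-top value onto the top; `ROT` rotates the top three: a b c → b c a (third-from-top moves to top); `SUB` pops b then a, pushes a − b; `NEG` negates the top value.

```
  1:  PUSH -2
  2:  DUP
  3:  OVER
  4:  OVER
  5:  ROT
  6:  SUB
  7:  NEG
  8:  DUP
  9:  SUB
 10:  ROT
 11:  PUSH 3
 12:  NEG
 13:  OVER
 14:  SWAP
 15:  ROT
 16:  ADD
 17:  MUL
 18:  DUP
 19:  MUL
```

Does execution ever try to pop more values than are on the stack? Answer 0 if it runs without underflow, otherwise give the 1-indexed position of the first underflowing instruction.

0

PUSH -2  [-2]
DUP      [-2, -2]
OVER     [-2, -2, -2]
OVER     [-2, -2, -2, -2]
ROT      [-2, -2, -2, -2]
SUB      [-2, -2, 0]
NEG      [-2, -2, 0]
DUP      [-2, -2, 0, 0]
SUB      [-2, -2, 0]
ROT      [-2, 0, -2]
PUSH 3   [-2, 0, -2, 3]
NEG      [-2, 0, -2, -3]
OVER     [-2, 0, -2, -3, -2]
SWAP     [-2, 0, -2, -2, -3]
ROT      [-2, 0, -2, -3, -2]
ADD      [-2, 0, -2, -5]
MUL      [-2, 0, 10]
DUP      [-2, 0, 10, 10]
MUL      [-2, 0, 100]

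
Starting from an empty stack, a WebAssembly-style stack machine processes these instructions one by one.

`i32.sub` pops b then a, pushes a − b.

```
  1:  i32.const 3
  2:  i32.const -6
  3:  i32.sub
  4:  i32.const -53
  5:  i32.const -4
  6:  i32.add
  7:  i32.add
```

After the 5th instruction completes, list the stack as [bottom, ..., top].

[9, -53, -4]

i32.const 3    3
i32.const -6   3 -6
i32.sub        9
i32.const -53  9 -53
i32.const -4   9 -53 -4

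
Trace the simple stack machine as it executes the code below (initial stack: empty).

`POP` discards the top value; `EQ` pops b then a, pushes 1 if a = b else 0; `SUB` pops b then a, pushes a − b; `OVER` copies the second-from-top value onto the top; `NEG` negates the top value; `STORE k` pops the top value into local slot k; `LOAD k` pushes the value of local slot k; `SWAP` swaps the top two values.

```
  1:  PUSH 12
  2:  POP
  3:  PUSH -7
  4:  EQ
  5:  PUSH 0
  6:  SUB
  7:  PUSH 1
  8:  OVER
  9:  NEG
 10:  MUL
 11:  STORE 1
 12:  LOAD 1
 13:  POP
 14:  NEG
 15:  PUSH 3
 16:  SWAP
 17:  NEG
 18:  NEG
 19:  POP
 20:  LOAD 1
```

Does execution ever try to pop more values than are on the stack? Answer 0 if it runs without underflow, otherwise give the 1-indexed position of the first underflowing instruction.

4

PUSH 12 : [12]
POP     : []
PUSH -7 : [-7]
EQ  — needs 2 operands, stack has 1 → underflow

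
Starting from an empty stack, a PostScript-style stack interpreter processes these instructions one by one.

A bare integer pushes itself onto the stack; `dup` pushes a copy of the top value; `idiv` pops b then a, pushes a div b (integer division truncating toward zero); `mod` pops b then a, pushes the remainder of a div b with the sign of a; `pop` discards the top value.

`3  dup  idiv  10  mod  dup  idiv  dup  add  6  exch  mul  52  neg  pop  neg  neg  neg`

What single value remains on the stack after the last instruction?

-12

3    : 3
dup  : 3 3
idiv : 1
10   : 1 10
mod  : 1
dup  : 1 1
idiv : 1
dup  : 1 1
add  : 2
6    : 2 6
exch : 6 2
mul  : 12
52   : 12 52
neg  : 12 -52
pop  : 12
neg  : -12
neg  : 12
neg  : -12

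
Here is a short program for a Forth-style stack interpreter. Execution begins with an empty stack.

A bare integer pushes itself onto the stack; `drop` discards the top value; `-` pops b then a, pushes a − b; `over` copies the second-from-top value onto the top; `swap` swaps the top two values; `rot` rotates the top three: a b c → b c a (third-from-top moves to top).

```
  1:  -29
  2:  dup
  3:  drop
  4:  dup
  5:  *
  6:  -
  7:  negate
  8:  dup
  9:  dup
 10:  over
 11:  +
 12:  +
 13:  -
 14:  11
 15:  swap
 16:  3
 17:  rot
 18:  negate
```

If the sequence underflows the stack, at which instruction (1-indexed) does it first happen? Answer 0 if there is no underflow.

-29  : [-29]
dup  : [-29, -29]
drop : [-29]
dup  : [-29, -29]
*    : [841]
-  — needs 2 operands, stack has 1 → underflow

6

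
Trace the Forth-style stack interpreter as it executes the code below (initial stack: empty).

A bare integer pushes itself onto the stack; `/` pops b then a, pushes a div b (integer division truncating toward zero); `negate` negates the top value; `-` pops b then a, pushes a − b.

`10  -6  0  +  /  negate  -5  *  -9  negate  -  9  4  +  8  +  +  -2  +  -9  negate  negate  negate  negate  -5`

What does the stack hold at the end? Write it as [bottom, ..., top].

10     → [10]
-6     → [10, -6]
0      → [10, -6, 0]
+      → [10, -6]
/      → [-1]
negate → [1]
-5     → [1, -5]
*      → [-5]
-9     → [-5, -9]
negate → [-5, 9]
-      → [-14]
9      → [-14, 9]
4      → [-14, 9, 4]
+      → [-14, 13]
8      → [-14, 13, 8]
+      → [-14, 21]
+      → [7]
-2     → [7, -2]
+      → [5]
-9     → [5, -9]
negate → [5, 9]
negate → [5, -9]
negate → [5, 9]
negate → [5, -9]
-5     → [5, -9, -5]

[5, -9, -5]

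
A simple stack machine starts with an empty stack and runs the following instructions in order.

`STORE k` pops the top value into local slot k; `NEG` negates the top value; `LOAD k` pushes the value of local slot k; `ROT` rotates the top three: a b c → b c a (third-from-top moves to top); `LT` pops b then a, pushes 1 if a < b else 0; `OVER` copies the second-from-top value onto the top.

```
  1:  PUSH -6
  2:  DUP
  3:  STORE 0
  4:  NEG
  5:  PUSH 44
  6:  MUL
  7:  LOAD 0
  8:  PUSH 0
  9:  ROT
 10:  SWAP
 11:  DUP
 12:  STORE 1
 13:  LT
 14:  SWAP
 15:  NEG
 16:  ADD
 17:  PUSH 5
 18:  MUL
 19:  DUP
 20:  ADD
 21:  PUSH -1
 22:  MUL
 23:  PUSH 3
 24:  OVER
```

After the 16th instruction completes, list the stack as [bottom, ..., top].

[6]

PUSH -6 : -6
DUP     : -6 -6
STORE 0 : -6
NEG     : 6
PUSH 44 : 6 44
MUL     : 264
LOAD 0  : 264 -6
PUSH 0  : 264 -6 0
ROT     : -6 0 264
SWAP    : -6 264 0
DUP     : -6 264 0 0
STORE 1 : -6 264 0
LT      : -6 0
SWAP    : 0 -6
NEG     : 0 6
ADD     : 6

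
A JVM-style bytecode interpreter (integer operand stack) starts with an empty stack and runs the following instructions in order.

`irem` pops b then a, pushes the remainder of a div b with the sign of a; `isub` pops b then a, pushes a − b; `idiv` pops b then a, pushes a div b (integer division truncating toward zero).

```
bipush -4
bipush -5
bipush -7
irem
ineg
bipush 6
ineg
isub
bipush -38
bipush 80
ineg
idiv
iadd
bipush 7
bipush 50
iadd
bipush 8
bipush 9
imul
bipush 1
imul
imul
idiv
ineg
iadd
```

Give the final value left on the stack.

-4

bipush -4  → [-4]
bipush -5  → [-4, -5]
bipush -7  → [-4, -5, -7]
irem       → [-4, -5]
ineg       → [-4, 5]
bipush 6   → [-4, 5, 6]
ineg       → [-4, 5, -6]
isub       → [-4, 11]
bipush -38 → [-4, 11, -38]
bipush 80  → [-4, 11, -38, 80]
ineg       → [-4, 11, -38, -80]
idiv       → [-4, 11, 0]
iadd       → [-4, 11]
bipush 7   → [-4, 11, 7]
bipush 50  → [-4, 11, 7, 50]
iadd       → [-4, 11, 57]
bipush 8   → [-4, 11, 57, 8]
bipush 9   → [-4, 11, 57, 8, 9]
imul       → [-4, 11, 57, 72]
bipush 1   → [-4, 11, 57, 72, 1]
imul       → [-4, 11, 57, 72]
imul       → [-4, 11, 4104]
idiv       → [-4, 0]
ineg       → [-4, 0]
iadd       → [-4]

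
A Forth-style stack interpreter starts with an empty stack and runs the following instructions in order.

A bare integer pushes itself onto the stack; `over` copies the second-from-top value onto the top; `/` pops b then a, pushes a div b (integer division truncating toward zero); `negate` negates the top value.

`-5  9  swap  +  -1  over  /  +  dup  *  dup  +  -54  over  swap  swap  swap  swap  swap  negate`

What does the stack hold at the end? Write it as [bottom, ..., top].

-5      [-5]
9       [-5, 9]
swap    [9, -5]
+       [4]
-1      [4, -1]
over    [4, -1, 4]
/       [4, 0]
+       [4]
dup     [4, 4]
*       [16]
dup     [16, 16]
+       [32]
-54     [32, -54]
over    [32, -54, 32]
swap    [32, 32, -54]
swap    [32, -54, 32]
swap    [32, 32, -54]
swap    [32, -54, 32]
swap    [32, 32, -54]
negate  [32, 32, 54]

[32, 32, 54]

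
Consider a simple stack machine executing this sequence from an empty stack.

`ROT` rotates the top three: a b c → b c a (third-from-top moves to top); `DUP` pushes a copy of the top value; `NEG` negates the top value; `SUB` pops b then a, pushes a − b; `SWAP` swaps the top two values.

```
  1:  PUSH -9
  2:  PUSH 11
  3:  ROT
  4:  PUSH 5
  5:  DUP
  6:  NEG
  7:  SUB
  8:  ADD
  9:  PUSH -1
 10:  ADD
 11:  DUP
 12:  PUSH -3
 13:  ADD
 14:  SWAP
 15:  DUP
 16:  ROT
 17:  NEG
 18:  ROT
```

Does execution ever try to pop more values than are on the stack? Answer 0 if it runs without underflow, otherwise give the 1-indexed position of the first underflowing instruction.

3

PUSH -9 → -9
PUSH 11 → -9 11
ROT  — needs 3 operands, stack has 2 → underflow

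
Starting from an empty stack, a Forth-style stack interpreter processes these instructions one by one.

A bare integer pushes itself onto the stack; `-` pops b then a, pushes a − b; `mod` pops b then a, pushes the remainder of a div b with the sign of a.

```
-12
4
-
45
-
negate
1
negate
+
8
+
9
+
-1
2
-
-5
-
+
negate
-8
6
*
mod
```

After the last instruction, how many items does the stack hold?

-12    : [-12]
4      : [-12, 4]
-      : [-16]
45     : [-16, 45]
-      : [-61]
negate : [61]
1      : [61, 1]
negate : [61, -1]
+      : [60]
8      : [60, 8]
+      : [68]
9      : [68, 9]
+      : [77]
-1     : [77, -1]
2      : [77, -1, 2]
-      : [77, -3]
-5     : [77, -3, -5]
-      : [77, 2]
+      : [79]
negate : [-79]
-8     : [-79, -8]
6      : [-79, -8, 6]
*      : [-79, -48]
mod    : [-31]

1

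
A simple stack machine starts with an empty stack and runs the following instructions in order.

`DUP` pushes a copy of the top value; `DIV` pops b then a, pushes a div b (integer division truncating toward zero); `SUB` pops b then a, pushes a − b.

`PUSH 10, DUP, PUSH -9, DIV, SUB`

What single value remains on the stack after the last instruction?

PUSH 10  10
DUP      10 10
PUSH -9  10 10 -9
DIV      10 -1
SUB      11

11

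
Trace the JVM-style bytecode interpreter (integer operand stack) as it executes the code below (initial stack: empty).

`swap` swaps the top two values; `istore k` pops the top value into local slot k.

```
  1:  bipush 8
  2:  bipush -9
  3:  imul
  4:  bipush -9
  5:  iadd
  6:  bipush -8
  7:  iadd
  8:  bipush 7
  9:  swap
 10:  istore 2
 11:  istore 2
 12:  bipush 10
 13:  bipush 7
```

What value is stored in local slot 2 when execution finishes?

bipush 8   8
bipush -9  8 -9
imul       -72
bipush -9  -72 -9
iadd       -81
bipush -8  -81 -8
iadd       -89
bipush 7   -89 7
swap       7 -89
istore 2   7
istore 2   (empty)
bipush 10  10
bipush 7   10 7

7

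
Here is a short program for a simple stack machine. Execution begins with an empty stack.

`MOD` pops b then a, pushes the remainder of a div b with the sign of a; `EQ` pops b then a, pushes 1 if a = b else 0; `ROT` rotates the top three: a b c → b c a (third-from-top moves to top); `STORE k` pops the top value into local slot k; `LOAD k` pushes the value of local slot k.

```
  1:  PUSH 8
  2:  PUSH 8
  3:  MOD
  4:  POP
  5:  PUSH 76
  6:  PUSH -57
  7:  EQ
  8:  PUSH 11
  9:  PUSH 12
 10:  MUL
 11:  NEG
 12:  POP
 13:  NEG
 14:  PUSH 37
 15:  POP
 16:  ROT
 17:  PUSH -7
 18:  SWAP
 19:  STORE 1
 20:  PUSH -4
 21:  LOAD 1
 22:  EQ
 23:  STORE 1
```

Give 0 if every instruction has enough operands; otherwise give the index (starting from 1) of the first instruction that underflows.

PUSH 8   → [8]
PUSH 8   → [8, 8]
MOD      → [0]
POP      → []
PUSH 76  → [76]
PUSH -57 → [76, -57]
EQ       → [0]
PUSH 11  → [0, 11]
PUSH 12  → [0, 11, 12]
MUL      → [0, 132]
NEG      → [0, -132]
POP      → [0]
NEG      → [0]
PUSH 37  → [0, 37]
POP      → [0]
ROT  — needs 3 operands, stack has 1 → underflow

16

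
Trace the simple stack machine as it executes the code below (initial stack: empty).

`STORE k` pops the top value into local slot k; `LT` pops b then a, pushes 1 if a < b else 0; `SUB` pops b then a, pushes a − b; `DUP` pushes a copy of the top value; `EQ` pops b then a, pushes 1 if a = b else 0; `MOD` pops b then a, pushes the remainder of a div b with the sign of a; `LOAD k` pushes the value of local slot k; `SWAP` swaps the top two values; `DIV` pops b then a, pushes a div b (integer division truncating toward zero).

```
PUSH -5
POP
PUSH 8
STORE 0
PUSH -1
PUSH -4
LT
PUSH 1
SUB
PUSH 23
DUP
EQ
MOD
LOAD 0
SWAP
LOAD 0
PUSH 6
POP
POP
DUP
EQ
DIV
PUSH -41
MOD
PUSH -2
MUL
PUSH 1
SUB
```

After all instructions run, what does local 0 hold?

8

PUSH -5  : [-5]
POP      : []
PUSH 8   : [8]
STORE 0  : []
PUSH -1  : [-1]
PUSH -4  : [-1, -4]
LT       : [0]
PUSH 1   : [0, 1]
SUB      : [-1]
PUSH 23  : [-1, 23]
DUP      : [-1, 23, 23]
EQ       : [-1, 1]
MOD      : [0]
LOAD 0   : [0, 8]
SWAP     : [8, 0]
LOAD 0   : [8, 0, 8]
PUSH 6   : [8, 0, 8, 6]
POP      : [8, 0, 8]
POP      : [8, 0]
DUP      : [8, 0, 0]
EQ       : [8, 1]
DIV      : [8]
PUSH -41 : [8, -41]
MOD      : [8]
PUSH -2  : [8, -2]
MUL      : [-16]
PUSH 1   : [-16, 1]
SUB      : [-17]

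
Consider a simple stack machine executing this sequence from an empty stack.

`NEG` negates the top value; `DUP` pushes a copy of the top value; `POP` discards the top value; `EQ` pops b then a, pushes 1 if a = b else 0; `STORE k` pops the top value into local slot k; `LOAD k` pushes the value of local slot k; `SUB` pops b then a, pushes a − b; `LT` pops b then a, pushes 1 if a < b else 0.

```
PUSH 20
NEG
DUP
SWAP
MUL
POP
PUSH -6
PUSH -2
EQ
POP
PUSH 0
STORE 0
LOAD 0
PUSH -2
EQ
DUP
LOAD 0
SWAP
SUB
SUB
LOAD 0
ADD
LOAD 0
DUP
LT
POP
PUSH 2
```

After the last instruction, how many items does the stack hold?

2

PUSH 20  20
NEG      -20
DUP      -20 -20
SWAP     -20 -20
MUL      400
POP      (empty)
PUSH -6  -6
PUSH -2  -6 -2
EQ       0
POP      (empty)
PUSH 0   0
STORE 0  (empty)
LOAD 0   0
PUSH -2  0 -2
EQ       0
DUP      0 0
LOAD 0   0 0 0
SWAP     0 0 0
SUB      0 0
SUB      0
LOAD 0   0 0
ADD      0
LOAD 0   0 0
DUP      0 0 0
LT       0 0
POP      0
PUSH 2   0 2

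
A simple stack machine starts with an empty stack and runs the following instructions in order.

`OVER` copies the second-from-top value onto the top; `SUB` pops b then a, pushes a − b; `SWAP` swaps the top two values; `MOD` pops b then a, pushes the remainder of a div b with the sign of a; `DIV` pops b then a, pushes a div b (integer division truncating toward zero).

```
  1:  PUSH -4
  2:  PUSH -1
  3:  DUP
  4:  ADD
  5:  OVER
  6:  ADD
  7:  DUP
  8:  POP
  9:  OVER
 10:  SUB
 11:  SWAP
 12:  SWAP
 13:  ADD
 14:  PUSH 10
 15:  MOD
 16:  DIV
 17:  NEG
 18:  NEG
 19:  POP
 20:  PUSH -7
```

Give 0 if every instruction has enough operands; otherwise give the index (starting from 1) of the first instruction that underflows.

PUSH -4 : -4
PUSH -1 : -4 -1
DUP     : -4 -1 -1
ADD     : -4 -2
OVER    : -4 -2 -4
ADD     : -4 -6
DUP     : -4 -6 -6
POP     : -4 -6
OVER    : -4 -6 -4
SUB     : -4 -2
SWAP    : -2 -4
SWAP    : -4 -2
ADD     : -6
PUSH 10 : -6 10
MOD     : -6
DIV  — needs 2 operands, stack has 1 → underflow

16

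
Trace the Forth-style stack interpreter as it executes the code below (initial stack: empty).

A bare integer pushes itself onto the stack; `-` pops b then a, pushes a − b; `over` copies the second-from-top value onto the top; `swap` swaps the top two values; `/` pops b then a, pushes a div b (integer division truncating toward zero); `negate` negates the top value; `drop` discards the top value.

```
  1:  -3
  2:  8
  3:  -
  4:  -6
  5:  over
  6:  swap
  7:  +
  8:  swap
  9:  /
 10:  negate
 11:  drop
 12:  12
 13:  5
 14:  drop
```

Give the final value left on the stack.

-3     : -3
8      : -3 8
-      : -11
-6     : -11 -6
over   : -11 -6 -11
swap   : -11 -11 -6
+      : -11 -17
swap   : -17 -11
/      : 1
negate : -1
drop   : (empty)
12     : 12
5      : 12 5
drop   : 12

12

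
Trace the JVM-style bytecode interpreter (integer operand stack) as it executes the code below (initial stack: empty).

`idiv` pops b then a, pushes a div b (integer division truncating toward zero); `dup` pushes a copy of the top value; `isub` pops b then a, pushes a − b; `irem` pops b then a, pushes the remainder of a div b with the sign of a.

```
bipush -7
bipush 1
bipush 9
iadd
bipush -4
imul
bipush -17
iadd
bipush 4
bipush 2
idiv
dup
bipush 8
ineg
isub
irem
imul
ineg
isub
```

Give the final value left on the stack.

bipush -7   [-7]
bipush 1    [-7, 1]
bipush 9    [-7, 1, 9]
iadd        [-7, 10]
bipush -4   [-7, 10, -4]
imul        [-7, -40]
bipush -17  [-7, -40, -17]
iadd        [-7, -57]
bipush 4    [-7, -57, 4]
bipush 2    [-7, -57, 4, 2]
idiv        [-7, -57, 2]
dup         [-7, -57, 2, 2]
bipush 8    [-7, -57, 2, 2, 8]
ineg        [-7, -57, 2, 2, -8]
isub        [-7, -57, 2, 10]
irem        [-7, -57, 2]
imul        [-7, -114]
ineg        [-7, 114]
isub        [-121]

-121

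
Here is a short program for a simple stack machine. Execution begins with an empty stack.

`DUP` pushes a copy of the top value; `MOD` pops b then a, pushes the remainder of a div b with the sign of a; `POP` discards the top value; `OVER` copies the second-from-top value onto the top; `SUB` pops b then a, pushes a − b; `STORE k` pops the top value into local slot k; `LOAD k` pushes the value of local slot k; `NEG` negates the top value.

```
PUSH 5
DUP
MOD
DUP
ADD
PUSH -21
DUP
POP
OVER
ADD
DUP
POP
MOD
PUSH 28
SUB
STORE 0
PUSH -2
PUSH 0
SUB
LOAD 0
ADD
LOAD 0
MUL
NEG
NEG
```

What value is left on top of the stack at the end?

PUSH 5    [5]
DUP       [5, 5]
MOD       [0]
DUP       [0, 0]
ADD       [0]
PUSH -21  [0, -21]
DUP       [0, -21, -21]
POP       [0, -21]
OVER      [0, -21, 0]
ADD       [0, -21]
DUP       [0, -21, -21]
POP       [0, -21]
MOD       [0]
PUSH 28   [0, 28]
SUB       [-28]
STORE 0   []
PUSH -2   [-2]
PUSH 0    [-2, 0]
SUB       [-2]
LOAD 0    [-2, -28]
ADD       [-30]
LOAD 0    [-30, -28]
MUL       [840]
NEG       [-840]
NEG       [840]

840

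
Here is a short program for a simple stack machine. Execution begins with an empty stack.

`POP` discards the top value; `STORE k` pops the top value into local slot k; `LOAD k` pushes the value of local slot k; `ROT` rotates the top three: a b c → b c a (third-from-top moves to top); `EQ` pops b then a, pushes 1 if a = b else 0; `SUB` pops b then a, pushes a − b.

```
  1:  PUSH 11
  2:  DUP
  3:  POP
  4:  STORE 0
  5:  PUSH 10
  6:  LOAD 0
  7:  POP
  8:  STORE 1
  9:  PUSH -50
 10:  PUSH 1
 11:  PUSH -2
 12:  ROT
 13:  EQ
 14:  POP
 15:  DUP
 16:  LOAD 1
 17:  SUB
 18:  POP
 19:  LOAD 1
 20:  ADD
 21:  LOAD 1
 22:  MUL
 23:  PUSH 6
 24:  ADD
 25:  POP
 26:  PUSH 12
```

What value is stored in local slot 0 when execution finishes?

PUSH 11  -> 11
DUP      -> 11 11
POP      -> 11
STORE 0  -> (empty)
PUSH 10  -> 10
LOAD 0   -> 10 11
POP      -> 10
STORE 1  -> (empty)
PUSH -50 -> -50
PUSH 1   -> -50 1
PUSH -2  -> -50 1 -2
ROT      -> 1 -2 -50
EQ       -> 1 0
POP      -> 1
DUP      -> 1 1
LOAD 1   -> 1 1 10
SUB      -> 1 -9
POP      -> 1
LOAD 1   -> 1 10
ADD      -> 11
LOAD 1   -> 11 10
MUL      -> 110
PUSH 6   -> 110 6
ADD      -> 116
POP      -> (empty)
PUSH 12  -> 12

11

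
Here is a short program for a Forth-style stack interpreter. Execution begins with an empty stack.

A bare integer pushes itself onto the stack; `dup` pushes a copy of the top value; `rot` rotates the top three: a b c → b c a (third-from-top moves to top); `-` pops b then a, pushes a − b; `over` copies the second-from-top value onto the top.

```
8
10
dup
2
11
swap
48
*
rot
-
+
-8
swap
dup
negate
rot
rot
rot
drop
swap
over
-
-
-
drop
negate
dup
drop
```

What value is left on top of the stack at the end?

-8

8       8
10      8 10
dup     8 10 10
2       8 10 10 2
11      8 10 10 2 11
swap    8 10 10 11 2
48      8 10 10 11 2 48
*       8 10 10 11 96
rot     8 10 11 96 10
-       8 10 11 86
+       8 10 97
-8      8 10 97 -8
swap    8 10 -8 97
dup     8 10 -8 97 97
negate  8 10 -8 97 -97
rot     8 10 97 -97 -8
rot     8 10 -97 -8 97
rot     8 10 -8 97 -97
drop    8 10 -8 97
swap    8 10 97 -8
over    8 10 97 -8 97
-       8 10 97 -105
-       8 10 202
-       8 -192
drop    8
negate  -8
dup     -8 -8
drop    -8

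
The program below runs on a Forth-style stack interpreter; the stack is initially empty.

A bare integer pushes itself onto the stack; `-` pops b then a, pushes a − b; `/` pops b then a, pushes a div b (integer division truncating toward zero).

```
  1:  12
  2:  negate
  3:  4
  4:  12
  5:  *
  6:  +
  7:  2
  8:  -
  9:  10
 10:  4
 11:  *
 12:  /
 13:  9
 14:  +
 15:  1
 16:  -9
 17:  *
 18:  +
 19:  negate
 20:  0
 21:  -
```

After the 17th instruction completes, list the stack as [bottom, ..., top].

[9, -9]

12     → 12
negate → -12
4      → -12 4
12     → -12 4 12
*      → -12 48
+      → 36
2      → 36 2
-      → 34
10     → 34 10
4      → 34 10 4
*      → 34 40
/      → 0
9      → 0 9
+      → 9
1      → 9 1
-9     → 9 1 -9
*      → 9 -9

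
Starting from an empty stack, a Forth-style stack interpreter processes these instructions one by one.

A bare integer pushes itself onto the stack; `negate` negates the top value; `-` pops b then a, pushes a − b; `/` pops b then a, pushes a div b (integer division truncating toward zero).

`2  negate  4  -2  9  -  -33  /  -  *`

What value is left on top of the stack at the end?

2      → 2
negate → -2
4      → -2 4
-2     → -2 4 -2
9      → -2 4 -2 9
-      → -2 4 -11
-33    → -2 4 -11 -33
/      → -2 4 0
-      → -2 4
*      → -8

-8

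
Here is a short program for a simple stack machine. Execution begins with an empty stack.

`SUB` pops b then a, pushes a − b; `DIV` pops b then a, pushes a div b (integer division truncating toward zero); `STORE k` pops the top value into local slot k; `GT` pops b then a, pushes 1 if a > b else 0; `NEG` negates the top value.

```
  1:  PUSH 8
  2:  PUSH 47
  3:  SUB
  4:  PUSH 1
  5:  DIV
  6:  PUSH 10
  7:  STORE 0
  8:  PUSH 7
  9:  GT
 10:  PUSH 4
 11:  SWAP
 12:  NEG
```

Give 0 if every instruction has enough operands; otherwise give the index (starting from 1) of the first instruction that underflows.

0

PUSH 8   [8]
PUSH 47  [8, 47]
SUB      [-39]
PUSH 1   [-39, 1]
DIV      [-39]
PUSH 10  [-39, 10]
STORE 0  [-39]
PUSH 7   [-39, 7]
GT       [0]
PUSH 4   [0, 4]
SWAP     [4, 0]
NEG      [4, 0]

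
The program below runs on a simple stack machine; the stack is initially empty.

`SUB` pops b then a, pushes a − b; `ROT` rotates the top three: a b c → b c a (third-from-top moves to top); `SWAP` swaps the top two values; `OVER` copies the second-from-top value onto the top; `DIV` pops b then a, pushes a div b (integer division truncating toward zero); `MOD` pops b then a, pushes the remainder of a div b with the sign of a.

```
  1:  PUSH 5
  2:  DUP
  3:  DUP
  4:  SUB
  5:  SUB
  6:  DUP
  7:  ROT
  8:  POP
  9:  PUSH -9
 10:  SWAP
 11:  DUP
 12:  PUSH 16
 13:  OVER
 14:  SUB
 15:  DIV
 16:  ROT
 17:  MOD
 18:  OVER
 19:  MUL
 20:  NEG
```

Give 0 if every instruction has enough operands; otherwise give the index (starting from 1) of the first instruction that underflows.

7

PUSH 5 -> [5]
DUP    -> [5, 5]
DUP    -> [5, 5, 5]
SUB    -> [5, 0]
SUB    -> [5]
DUP    -> [5, 5]
ROT  — needs 3 operands, stack has 2 → underflow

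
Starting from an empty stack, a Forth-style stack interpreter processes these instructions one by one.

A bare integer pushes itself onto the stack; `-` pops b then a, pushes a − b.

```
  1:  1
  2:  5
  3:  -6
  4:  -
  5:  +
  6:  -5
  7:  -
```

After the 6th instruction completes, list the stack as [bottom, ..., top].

[12, -5]

1   [1]
5   [1, 5]
-6  [1, 5, -6]
-   [1, 11]
+   [12]
-5  [12, -5]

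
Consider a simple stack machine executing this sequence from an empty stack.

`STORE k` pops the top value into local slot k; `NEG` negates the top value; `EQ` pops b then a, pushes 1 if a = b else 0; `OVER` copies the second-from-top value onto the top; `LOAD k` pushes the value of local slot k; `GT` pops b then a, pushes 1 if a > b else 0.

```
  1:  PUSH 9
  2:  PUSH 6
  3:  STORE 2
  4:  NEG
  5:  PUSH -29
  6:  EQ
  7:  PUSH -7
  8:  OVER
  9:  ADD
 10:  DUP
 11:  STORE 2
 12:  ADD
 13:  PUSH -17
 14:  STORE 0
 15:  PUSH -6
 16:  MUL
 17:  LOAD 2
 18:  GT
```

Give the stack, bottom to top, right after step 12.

PUSH 9    9
PUSH 6    9 6
STORE 2   9
NEG       -9
PUSH -29  -9 -29
EQ        0
PUSH -7   0 -7
OVER      0 -7 0
ADD       0 -7
DUP       0 -7 -7
STORE 2   0 -7
ADD       -7

[-7]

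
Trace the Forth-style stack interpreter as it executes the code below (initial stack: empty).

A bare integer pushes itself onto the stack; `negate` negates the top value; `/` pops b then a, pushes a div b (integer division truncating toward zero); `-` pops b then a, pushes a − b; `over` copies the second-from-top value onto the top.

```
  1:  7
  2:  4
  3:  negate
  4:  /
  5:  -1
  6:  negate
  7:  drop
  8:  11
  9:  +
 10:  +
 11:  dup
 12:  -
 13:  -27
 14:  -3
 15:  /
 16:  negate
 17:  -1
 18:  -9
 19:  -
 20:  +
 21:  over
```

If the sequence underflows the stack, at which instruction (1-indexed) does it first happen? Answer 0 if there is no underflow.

7      : [7]
4      : [7, 4]
negate : [7, -4]
/      : [-1]
-1     : [-1, -1]
negate : [-1, 1]
drop   : [-1]
11     : [-1, 11]
+      : [10]
+  — needs 2 operands, stack has 1 → underflow

10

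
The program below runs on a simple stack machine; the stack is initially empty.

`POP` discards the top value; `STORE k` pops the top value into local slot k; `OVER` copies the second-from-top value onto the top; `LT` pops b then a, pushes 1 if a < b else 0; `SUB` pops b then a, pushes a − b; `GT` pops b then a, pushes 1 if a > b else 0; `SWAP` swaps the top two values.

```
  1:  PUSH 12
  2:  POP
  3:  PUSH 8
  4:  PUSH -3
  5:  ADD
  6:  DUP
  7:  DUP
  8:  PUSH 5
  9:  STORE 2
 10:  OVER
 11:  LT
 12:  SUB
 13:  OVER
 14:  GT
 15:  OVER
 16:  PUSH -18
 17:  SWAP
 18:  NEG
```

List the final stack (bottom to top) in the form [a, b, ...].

[5, 0, -18, -5]

PUSH 12  -> 12
POP      -> (empty)
PUSH 8   -> 8
PUSH -3  -> 8 -3
ADD      -> 5
DUP      -> 5 5
DUP      -> 5 5 5
PUSH 5   -> 5 5 5 5
STORE 2  -> 5 5 5
OVER     -> 5 5 5 5
LT       -> 5 5 0
SUB      -> 5 5
OVER     -> 5 5 5
GT       -> 5 0
OVER     -> 5 0 5
PUSH -18 -> 5 0 5 -18
SWAP     -> 5 0 -18 5
NEG      -> 5 0 -18 -5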